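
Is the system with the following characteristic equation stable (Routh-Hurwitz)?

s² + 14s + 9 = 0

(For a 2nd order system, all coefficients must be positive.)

Coefficients: 1, 14, 9. All positive, so system is stable.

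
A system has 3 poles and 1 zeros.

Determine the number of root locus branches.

Root locus has n branches where n = number of poles = 3.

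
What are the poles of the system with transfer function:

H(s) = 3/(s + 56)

Pole is where denominator = 0: s + 56 = 0, so s = -56.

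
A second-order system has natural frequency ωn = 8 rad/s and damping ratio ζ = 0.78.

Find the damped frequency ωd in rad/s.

ωd = ωn√(1 - ζ²) = 8√(1 - 0.78²) = 5.01 rad/s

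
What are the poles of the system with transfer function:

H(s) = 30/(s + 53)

Pole is where denominator = 0: s + 53 = 0, so s = -53.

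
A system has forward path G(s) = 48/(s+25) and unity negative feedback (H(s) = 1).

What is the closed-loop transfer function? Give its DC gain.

T(s) = G/(1+GH) = [48/(s+25)] / [1 + 48/(s+25)] = 48/(s+25+48) = 48/(s+73). DC gain = 48/73 = 0.6575.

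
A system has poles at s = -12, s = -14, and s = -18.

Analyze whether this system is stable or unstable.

All poles are in the left half-plane. System is stable.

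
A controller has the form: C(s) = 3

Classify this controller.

This is a Proportional (P) controller.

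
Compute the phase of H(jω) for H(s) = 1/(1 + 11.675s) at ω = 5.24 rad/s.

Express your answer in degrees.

Phase = -arctan(ωτ) = -arctan(5.24 × 11.675) = -89.1°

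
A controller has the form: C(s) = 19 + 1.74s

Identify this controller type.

This is a Proportional-Derivative (PD) controller.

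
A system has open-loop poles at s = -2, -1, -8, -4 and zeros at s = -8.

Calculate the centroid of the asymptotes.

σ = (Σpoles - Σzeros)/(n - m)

σ = (Σpoles - Σzeros)/(n - m) = (-15 - (-8))/(4 - 1) = -7/3 = -2.33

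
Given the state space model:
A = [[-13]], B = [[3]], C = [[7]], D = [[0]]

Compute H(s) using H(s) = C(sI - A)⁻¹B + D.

(sI - A)⁻¹ = 1/(s + 13). H(s) = 7 × 3/(s + 13) + 0 = 21/(s + 13).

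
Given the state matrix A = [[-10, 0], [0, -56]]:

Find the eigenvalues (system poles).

For diagonal matrix, eigenvalues are diagonal entries: λ₁ = -10, λ₂ = -56.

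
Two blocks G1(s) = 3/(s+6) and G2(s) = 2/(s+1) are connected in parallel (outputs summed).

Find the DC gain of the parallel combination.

Parallel: G_eq = G1 + G2. DC gain = G1(0) + G2(0) = 3/6 + 2/1 = 0.5 + 2 = 2.5.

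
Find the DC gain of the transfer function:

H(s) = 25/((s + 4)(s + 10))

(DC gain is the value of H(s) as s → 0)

DC gain = H(0) = 25/(4 × 10) = 25/40 = 0.625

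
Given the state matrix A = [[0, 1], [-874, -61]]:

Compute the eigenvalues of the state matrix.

det(A - λI) = λ² - (-61)λ + 874 = (λ - (-23))(λ - (-38)). Eigenvalues: -23, -38.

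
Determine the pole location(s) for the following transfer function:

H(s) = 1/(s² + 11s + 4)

Discriminant = 11² - 4×1×4 = 121 - 16 = 105 > 0, so two distinct real poles. Using quadratic formula: s = (-11 ± √105)/(2×1) = (-11 ± √105)/2, with √105 ≈ 10.2470. s₁ ≈ -0.3765, s₂ ≈ -10.6235. Poles: s₁ = -0.3765, s₂ = -10.6235.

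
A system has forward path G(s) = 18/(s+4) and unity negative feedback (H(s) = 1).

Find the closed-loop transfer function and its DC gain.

T(s) = G/(1+GH) = [18/(s+4)] / [1 + 18/(s+4)] = 18/(s+4+18) = 18/(s+22). DC gain = 18/22 = 0.8182.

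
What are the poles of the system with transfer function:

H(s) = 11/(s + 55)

Pole is where denominator = 0: s + 55 = 0, so s = -55.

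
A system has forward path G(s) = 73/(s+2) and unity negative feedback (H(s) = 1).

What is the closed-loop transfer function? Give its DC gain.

T(s) = G/(1+GH) = [73/(s+2)] / [1 + 73/(s+2)] = 73/(s+2+73) = 73/(s+75). DC gain = 73/75 = 0.9733.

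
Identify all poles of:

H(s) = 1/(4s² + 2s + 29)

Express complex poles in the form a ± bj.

Discriminant = 2² - 4×4×29 = 4 - 464 = -460 < 0, so the poles are a complex conjugate pair s = (-2 ± j√460)/(2×4). Real part = -2/(2×4) = -2/8 = -0.25; imaginary part = ±√460/(2×4) ≈ 2.6810. Poles: s = -0.25 ± 2.6810j.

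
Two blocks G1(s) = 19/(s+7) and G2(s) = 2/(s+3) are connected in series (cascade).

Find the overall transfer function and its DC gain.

Series: multiply transfer functions. G_eq = 19/(s+7) × 2/(s+3) = 38/((s+7)(s+3)). DC gain = 38/(7×3) = 1.8095.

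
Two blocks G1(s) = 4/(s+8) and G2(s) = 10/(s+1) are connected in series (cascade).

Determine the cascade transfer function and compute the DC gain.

Series: multiply transfer functions. G_eq = 4/(s+8) × 10/(s+1) = 40/((s+8)(s+1)). DC gain = 40/(8×1) = 5.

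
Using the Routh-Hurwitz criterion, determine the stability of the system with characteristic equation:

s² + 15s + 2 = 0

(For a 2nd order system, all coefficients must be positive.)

Coefficients: 1, 15, 2. All positive, so system is stable.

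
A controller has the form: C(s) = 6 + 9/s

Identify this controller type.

This is a Proportional-Integral (PI) controller.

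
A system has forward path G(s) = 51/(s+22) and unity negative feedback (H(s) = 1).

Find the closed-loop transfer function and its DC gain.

T(s) = G/(1+GH) = [51/(s+22)] / [1 + 51/(s+22)] = 51/(s+22+51) = 51/(s+73). DC gain = 51/73 = 0.6986.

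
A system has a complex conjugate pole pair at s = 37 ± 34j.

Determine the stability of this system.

Real part of poles is 37 (> 0, right half-plane). Unstable.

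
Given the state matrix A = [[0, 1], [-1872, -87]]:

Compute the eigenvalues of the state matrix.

det(A - λI) = λ² - (-87)λ + 1872 = (λ - (-39))(λ - (-48)). Eigenvalues: -39, -48.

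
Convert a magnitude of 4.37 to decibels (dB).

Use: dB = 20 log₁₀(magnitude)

dB = 20 log₁₀(4.37) = 12.8 dB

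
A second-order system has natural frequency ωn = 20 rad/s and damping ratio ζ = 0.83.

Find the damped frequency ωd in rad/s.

ωd = ωn√(1 - ζ²) = 20√(1 - 0.83²) = 11.16 rad/s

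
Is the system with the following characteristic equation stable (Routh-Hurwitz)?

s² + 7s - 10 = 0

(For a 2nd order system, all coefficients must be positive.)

Coefficients: 1, 7, -10. c=-10 not positive, so system is unstable.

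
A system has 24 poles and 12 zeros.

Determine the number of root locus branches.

Root locus has n branches where n = number of poles = 24.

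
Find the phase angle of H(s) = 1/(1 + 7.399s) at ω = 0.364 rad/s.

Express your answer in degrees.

Phase = -arctan(ωτ) = -arctan(0.364 × 7.399) = -69.6°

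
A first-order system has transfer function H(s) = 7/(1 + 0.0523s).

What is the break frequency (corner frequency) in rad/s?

Corner frequency = 1/τ = 1/0.0523 = 19.12 rad/s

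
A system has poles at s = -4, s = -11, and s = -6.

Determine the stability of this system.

All poles are in the left half-plane. System is stable.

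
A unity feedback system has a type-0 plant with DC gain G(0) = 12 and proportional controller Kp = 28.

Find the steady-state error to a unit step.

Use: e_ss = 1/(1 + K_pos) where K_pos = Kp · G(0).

K_pos = Kp · G(0) = 28 × 12 = 336. e_ss = 1/(1 + 336) = 0.0030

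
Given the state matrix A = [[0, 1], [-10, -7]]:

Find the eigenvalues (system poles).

det(A - λI) = λ² - (-7)λ + 10 = (λ - (-2))(λ - (-5)). Eigenvalues: -2, -5.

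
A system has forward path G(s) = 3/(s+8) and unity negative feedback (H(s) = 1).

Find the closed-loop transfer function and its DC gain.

T(s) = G/(1+GH) = [3/(s+8)] / [1 + 3/(s+8)] = 3/(s+8+3) = 3/(s+11). DC gain = 3/11 = 0.2727.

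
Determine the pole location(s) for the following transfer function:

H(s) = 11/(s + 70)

Pole is where denominator = 0: s + 70 = 0, so s = -70.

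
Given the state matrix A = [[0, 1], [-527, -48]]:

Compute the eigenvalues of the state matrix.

det(A - λI) = λ² - (-48)λ + 527 = (λ - (-17))(λ - (-31)). Eigenvalues: -17, -31.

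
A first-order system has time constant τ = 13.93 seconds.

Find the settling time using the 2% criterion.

For first-order system, 2% settling time ≈ 4τ = 4 × 13.93 = 55.72 s.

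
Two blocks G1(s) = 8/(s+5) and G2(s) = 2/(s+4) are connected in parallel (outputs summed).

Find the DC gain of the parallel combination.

Parallel: G_eq = G1 + G2. DC gain = G1(0) + G2(0) = 8/5 + 2/4 = 1.6 + 0.5 = 2.1.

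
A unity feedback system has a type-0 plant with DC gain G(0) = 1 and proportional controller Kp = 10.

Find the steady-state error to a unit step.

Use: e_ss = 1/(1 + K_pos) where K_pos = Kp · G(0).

K_pos = Kp · G(0) = 10 × 1 = 10. e_ss = 1/(1 + 10) = 0.0909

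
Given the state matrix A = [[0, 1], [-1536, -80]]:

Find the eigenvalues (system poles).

det(A - λI) = λ² - (-80)λ + 1536 = (λ - (-32))(λ - (-48)). Eigenvalues: -32, -48.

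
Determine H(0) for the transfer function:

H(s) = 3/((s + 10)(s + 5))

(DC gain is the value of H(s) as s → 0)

DC gain = H(0) = 3/(10 × 5) = 3/50 = 0.06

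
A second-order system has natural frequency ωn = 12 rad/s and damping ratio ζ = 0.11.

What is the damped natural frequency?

ωd = ωn√(1 - ζ²) = 12√(1 - 0.11²) = 11.93 rad/s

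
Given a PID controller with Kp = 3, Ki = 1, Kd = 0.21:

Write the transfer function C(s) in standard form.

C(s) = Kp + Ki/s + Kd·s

Substituting values: C(s) = 3 + 1/s + 0.21s = (0.21s² + 3s + 1)/s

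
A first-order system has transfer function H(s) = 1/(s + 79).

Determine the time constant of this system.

For H(s) = 1/(s + 1/τ), the pole is at -1/τ = -79, so τ = 1/79 = 0.0127 s.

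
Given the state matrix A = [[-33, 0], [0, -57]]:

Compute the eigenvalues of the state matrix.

For diagonal matrix, eigenvalues are diagonal entries: λ₁ = -33, λ₂ = -57.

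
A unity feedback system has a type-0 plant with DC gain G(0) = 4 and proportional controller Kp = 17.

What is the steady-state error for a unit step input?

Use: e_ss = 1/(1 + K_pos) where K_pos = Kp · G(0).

K_pos = Kp · G(0) = 17 × 4 = 68. e_ss = 1/(1 + 68) = 0.0145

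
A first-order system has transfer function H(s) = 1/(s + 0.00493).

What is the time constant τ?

For H(s) = 1/(s + 1/τ), the pole is at -1/τ = -0.00493, so τ = 1/0.00493 = 202.8 s.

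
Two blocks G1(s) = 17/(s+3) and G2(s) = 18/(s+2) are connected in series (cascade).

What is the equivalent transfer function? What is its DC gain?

Series: multiply transfer functions. G_eq = 17/(s+3) × 18/(s+2) = 306/((s+3)(s+2)). DC gain = 306/(3×2) = 51.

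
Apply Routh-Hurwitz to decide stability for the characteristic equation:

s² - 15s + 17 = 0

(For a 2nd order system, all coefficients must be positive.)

Coefficients: 1, -15, 17. b=-15 not positive, so system is unstable.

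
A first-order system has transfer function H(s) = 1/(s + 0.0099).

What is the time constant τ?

For H(s) = 1/(s + 1/τ), the pole is at -1/τ = -0.0099, so τ = 1/0.0099 = 101 s.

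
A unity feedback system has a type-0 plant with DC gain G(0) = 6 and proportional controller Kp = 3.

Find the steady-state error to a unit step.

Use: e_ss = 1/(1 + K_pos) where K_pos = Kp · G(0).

K_pos = Kp · G(0) = 3 × 6 = 18. e_ss = 1/(1 + 18) = 0.0526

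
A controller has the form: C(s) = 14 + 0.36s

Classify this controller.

This is a Proportional-Derivative (PD) controller.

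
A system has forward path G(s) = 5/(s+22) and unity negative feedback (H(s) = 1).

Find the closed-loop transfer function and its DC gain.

T(s) = G/(1+GH) = [5/(s+22)] / [1 + 5/(s+22)] = 5/(s+22+5) = 5/(s+27). DC gain = 5/27 = 0.1852.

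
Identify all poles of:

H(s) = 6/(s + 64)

Pole is where denominator = 0: s + 64 = 0, so s = -64.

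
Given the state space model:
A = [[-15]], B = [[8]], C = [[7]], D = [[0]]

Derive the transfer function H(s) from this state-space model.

(sI - A)⁻¹ = 1/(s + 15). H(s) = 7 × 8/(s + 15) + 0 = 56/(s + 15).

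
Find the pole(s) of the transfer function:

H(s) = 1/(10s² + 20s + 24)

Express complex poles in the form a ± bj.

Discriminant = 20² - 4×10×24 = 400 - 960 = -560 < 0, so the poles are a complex conjugate pair s = (-20 ± j√560)/(2×10). Real part = -20/(2×10) = -20/20 = -1; imaginary part = ±√560/(2×10) ≈ 1.1832. Poles: s = -1 ± 1.1832j.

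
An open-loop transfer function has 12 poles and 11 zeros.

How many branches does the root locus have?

Root locus has n branches where n = number of poles = 12.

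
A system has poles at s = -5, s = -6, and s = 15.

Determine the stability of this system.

Pole(s) at s = 15 are not in the left half-plane. System is unstable.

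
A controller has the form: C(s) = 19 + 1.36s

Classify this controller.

This is a Proportional-Derivative (PD) controller.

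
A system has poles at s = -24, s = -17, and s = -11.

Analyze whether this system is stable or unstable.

All poles are in the left half-plane. System is stable.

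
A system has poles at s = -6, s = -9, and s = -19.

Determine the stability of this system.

All poles are in the left half-plane. System is stable.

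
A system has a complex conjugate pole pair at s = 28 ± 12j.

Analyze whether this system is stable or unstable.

Real part of poles is 28 (> 0, right half-plane). Unstable.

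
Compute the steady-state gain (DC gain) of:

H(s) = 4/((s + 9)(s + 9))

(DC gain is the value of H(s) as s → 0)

DC gain = H(0) = 4/(9 × 9) = 4/81 = 0.0494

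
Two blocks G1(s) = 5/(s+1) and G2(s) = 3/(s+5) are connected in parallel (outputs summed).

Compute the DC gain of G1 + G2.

Parallel: G_eq = G1 + G2. DC gain = G1(0) + G2(0) = 5/1 + 3/5 = 5 + 0.6 = 5.6.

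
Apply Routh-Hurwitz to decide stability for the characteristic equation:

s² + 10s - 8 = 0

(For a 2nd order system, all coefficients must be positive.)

Coefficients: 1, 10, -8. c=-8 not positive, so system is unstable.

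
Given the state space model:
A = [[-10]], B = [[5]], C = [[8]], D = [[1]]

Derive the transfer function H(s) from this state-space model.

(sI - A)⁻¹ = 1/(s + 10). H(s) = 8×5/(s + 10) + 1 = (s + 50)/(s + 10).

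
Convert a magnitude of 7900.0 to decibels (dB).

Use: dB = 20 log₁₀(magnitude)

dB = 20 log₁₀(7900.0) = 78.0 dB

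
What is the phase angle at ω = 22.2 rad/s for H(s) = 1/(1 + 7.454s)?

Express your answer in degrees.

Phase = -arctan(ωτ) = -arctan(22.2 × 7.454) = -89.7°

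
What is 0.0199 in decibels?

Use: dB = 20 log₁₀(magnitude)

dB = 20 log₁₀(0.0199) = -34.0 dB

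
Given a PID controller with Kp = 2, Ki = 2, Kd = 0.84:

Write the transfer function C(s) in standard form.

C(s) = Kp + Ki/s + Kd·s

Substituting values: C(s) = 2 + 2/s + 0.84s = (0.84s² + 2s + 2)/s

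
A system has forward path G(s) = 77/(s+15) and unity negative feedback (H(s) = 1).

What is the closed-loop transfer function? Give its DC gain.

T(s) = G/(1+GH) = [77/(s+15)] / [1 + 77/(s+15)] = 77/(s+15+77) = 77/(s+92). DC gain = 77/92 = 0.8370.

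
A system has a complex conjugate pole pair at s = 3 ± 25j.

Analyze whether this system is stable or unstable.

Real part of poles is 3 (> 0, right half-plane). Unstable.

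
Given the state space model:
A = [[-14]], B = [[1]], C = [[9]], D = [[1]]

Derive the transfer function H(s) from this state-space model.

(sI - A)⁻¹ = 1/(s + 14). H(s) = 9×1/(s + 14) + 1 = (s + 23)/(s + 14).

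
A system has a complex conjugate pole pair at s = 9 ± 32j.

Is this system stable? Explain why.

Real part of poles is 9 (> 0, right half-plane). Unstable.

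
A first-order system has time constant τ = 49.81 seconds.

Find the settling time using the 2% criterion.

For first-order system, 2% settling time ≈ 4τ = 4 × 49.81 = 199.24 s.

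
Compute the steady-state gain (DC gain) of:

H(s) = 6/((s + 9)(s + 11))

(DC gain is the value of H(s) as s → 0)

DC gain = H(0) = 6/(9 × 11) = 6/99 = 0.0606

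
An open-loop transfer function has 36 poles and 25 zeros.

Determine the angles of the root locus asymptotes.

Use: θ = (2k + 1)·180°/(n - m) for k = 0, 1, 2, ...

n - m = 36 - 25 = 11. Angles: θk = (2k + 1)·180°/11 = 16.36°, 49.09°, 81.82°, 114.55°, 147.27°, 180°, 212.73°, 245.45°, 278.18°, 310.91°, 343.64°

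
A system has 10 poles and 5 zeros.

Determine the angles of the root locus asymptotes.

n - m = 10 - 5 = 5. Angles: θk = (2k + 1)·180°/5 = 36°, 108°, 180°, 252°, 324°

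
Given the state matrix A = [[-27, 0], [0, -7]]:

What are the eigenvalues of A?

For diagonal matrix, eigenvalues are diagonal entries: λ₁ = -27, λ₂ = -7.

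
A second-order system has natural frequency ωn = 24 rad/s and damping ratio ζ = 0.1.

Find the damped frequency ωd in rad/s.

ωd = ωn√(1 - ζ²) = 24√(1 - 0.1²) = 23.88 rad/s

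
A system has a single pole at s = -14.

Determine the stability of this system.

Pole at s = -14 is in the left half-plane. Stable.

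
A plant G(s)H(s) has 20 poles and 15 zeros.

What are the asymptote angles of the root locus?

n - m = 20 - 15 = 5. Angles: θk = (2k + 1)·180°/5 = 36°, 108°, 180°, 252°, 324°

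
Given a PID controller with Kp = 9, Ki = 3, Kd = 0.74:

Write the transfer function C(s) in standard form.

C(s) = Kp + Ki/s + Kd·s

Substituting values: C(s) = 9 + 3/s + 0.74s = (0.74s² + 9s + 3)/s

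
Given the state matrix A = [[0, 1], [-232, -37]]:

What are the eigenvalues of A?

det(A - λI) = λ² - (-37)λ + 232 = (λ - (-29))(λ - (-8)). Eigenvalues: -29, -8.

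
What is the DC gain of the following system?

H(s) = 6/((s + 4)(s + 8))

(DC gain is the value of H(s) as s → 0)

DC gain = H(0) = 6/(4 × 8) = 6/32 = 0.1875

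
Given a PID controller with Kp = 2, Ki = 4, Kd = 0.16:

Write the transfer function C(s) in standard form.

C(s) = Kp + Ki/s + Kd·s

Substituting values: C(s) = 2 + 4/s + 0.16s = (0.16s² + 2s + 4)/s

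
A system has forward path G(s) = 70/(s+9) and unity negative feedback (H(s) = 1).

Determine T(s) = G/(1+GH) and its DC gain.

T(s) = G/(1+GH) = [70/(s+9)] / [1 + 70/(s+9)] = 70/(s+9+70) = 70/(s+79). DC gain = 70/79 = 0.8861.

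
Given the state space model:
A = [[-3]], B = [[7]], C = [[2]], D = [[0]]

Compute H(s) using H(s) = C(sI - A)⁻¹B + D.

(sI - A)⁻¹ = 1/(s + 3). H(s) = 2 × 7/(s + 3) + 0 = 14/(s + 3).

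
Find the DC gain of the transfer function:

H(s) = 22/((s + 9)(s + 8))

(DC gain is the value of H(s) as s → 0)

DC gain = H(0) = 22/(9 × 8) = 22/72 = 0.3056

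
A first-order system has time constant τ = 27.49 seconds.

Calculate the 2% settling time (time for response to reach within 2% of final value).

For first-order system, 2% settling time ≈ 4τ = 4 × 27.49 = 109.96 s.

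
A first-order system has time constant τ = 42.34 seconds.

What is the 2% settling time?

For first-order system, 2% settling time ≈ 4τ = 4 × 42.34 = 169.36 s.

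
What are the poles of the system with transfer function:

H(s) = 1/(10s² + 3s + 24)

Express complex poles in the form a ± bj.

Discriminant = 3² - 4×10×24 = 9 - 960 = -951 < 0, so the poles are a complex conjugate pair s = (-3 ± j√951)/(2×10). Real part = -3/(2×10) = -3/20 = -0.15; imaginary part = ±√951/(2×10) ≈ 1.5419. Poles: s = -0.15 ± 1.5419j.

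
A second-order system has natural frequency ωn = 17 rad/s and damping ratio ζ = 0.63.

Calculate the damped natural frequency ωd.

ωd = ωn√(1 - ζ²) = 17√(1 - 0.63²) = 13.2 rad/s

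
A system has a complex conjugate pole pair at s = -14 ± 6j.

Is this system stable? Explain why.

Real part of poles is -14 (< 0, left half-plane). Stable.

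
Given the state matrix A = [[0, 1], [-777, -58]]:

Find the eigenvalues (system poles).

det(A - λI) = λ² - (-58)λ + 777 = (λ - (-21))(λ - (-37)). Eigenvalues: -21, -37.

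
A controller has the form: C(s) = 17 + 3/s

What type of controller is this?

This is a Proportional-Integral (PI) controller.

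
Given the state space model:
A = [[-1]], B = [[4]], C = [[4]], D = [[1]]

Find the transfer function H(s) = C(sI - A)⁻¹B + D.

(sI - A)⁻¹ = 1/(s + 1). H(s) = 4×4/(s + 1) + 1 = (s + 17)/(s + 1).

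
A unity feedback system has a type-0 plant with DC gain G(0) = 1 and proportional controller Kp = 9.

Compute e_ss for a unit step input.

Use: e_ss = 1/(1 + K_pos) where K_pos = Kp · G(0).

K_pos = Kp · G(0) = 9 × 1 = 9. e_ss = 1/(1 + 9) = 0.1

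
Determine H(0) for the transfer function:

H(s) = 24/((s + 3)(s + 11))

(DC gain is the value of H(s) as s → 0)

DC gain = H(0) = 24/(3 × 11) = 24/33 = 0.7273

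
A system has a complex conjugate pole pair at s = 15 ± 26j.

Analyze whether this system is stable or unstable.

Real part of poles is 15 (> 0, right half-plane). Unstable.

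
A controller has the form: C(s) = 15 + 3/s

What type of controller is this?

This is a Proportional-Integral (PI) controller.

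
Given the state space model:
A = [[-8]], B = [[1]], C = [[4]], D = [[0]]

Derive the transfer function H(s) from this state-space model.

(sI - A)⁻¹ = 1/(s + 8). H(s) = 4 × 1/(s + 8) + 0 = 4/(s + 8).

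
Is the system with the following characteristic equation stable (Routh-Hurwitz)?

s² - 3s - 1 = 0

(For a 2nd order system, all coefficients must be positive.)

Coefficients: 1, -3, -1. b=-3, c=-1 not positive, so system is unstable.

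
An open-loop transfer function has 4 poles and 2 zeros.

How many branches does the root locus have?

Root locus has n branches where n = number of poles = 4.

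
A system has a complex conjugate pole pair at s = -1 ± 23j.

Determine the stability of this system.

Real part of poles is -1 (< 0, left half-plane). Stable.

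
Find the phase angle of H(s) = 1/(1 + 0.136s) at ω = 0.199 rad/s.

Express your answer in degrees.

Phase = -arctan(ωτ) = -arctan(0.199 × 0.136) = -1.6°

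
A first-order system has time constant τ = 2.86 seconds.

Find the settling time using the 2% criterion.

For first-order system, 2% settling time ≈ 4τ = 4 × 2.86 = 11.44 s.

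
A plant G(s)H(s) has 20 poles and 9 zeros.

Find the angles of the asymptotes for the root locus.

n - m = 20 - 9 = 11. Angles: θk = (2k + 1)·180°/11 = 16.36°, 49.09°, 81.82°, 114.55°, 147.27°, 180°, 212.73°, 245.45°, 278.18°, 310.91°, 343.64°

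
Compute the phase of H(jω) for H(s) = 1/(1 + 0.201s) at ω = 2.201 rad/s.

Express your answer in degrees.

Phase = -arctan(ωτ) = -arctan(2.201 × 0.201) = -23.9°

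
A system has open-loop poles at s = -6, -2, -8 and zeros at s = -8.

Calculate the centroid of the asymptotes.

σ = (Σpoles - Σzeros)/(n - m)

σ = (Σpoles - Σzeros)/(n - m) = (-16 - (-8))/(3 - 1) = -8/2 = -4.0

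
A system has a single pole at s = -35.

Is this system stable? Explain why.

Pole at s = -35 is in the left half-plane. Stable.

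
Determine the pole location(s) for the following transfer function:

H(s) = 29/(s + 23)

Pole is where denominator = 0: s + 23 = 0, so s = -23.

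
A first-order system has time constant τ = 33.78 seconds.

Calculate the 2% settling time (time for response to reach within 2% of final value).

For first-order system, 2% settling time ≈ 4τ = 4 × 33.78 = 135.12 s.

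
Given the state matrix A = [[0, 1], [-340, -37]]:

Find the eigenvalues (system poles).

det(A - λI) = λ² - (-37)λ + 340 = (λ - (-20))(λ - (-17)). Eigenvalues: -20, -17.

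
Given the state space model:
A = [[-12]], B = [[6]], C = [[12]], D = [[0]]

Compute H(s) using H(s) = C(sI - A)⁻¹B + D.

(sI - A)⁻¹ = 1/(s + 12). H(s) = 12 × 6/(s + 12) + 0 = 72/(s + 12).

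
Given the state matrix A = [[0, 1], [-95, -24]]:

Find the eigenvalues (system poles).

det(A - λI) = λ² - (-24)λ + 95 = (λ - (-5))(λ - (-19)). Eigenvalues: -5, -19.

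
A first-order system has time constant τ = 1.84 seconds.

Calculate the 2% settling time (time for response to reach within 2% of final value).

For first-order system, 2% settling time ≈ 4τ = 4 × 1.84 = 7.36 s.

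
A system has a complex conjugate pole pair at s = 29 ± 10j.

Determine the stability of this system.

Real part of poles is 29 (> 0, right half-plane). Unstable.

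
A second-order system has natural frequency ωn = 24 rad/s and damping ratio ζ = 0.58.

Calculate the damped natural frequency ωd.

ωd = ωn√(1 - ζ²) = 24√(1 - 0.58²) = 19.55 rad/s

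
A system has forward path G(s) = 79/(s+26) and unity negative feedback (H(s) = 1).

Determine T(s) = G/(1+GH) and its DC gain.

T(s) = G/(1+GH) = [79/(s+26)] / [1 + 79/(s+26)] = 79/(s+26+79) = 79/(s+105). DC gain = 79/105 = 0.7524.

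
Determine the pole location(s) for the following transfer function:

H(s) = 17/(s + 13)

Pole is where denominator = 0: s + 13 = 0, so s = -13.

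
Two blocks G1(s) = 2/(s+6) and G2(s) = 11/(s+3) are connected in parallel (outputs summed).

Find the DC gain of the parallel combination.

Parallel: G_eq = G1 + G2. DC gain = G1(0) + G2(0) = 2/6 + 11/3 = 0.3333 + 3.6667 = 4.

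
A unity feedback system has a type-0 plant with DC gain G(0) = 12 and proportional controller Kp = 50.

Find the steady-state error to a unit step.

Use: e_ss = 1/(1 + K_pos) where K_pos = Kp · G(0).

K_pos = Kp · G(0) = 50 × 12 = 600. e_ss = 1/(1 + 600) = 0.0017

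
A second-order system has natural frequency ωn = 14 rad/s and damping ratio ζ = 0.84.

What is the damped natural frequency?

ωd = ωn√(1 - ζ²) = 14√(1 - 0.84²) = 7.6 rad/s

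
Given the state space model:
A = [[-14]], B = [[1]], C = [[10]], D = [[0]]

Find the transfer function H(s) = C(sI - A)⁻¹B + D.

(sI - A)⁻¹ = 1/(s + 14). H(s) = 10 × 1/(s + 14) + 0 = 10/(s + 14).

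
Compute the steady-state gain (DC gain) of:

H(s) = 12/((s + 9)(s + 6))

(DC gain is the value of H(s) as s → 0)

DC gain = H(0) = 12/(9 × 6) = 12/54 = 0.2222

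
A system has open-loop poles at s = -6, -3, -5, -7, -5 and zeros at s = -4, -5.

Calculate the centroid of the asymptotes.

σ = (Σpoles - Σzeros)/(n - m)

σ = (Σpoles - Σzeros)/(n - m) = (-26 - (-9))/(5 - 2) = -17/3 = -5.67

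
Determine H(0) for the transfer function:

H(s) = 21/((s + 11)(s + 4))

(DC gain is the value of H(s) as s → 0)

DC gain = H(0) = 21/(11 × 4) = 21/44 = 0.4773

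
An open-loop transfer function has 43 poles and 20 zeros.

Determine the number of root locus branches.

Root locus has n branches where n = number of poles = 43.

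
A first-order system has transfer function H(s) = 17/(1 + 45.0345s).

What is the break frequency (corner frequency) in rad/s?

Corner frequency = 1/τ = 1/45.0345 = 0.022 rad/s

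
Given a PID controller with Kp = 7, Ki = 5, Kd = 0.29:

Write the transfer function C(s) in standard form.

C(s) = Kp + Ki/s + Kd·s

Substituting values: C(s) = 7 + 5/s + 0.29s = (0.29s² + 7s + 5)/s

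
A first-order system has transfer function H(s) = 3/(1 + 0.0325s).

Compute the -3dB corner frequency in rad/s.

Corner frequency = 1/τ = 1/0.0325 = 30.769 rad/s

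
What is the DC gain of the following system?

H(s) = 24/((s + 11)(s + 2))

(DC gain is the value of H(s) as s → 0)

DC gain = H(0) = 24/(11 × 2) = 24/22 = 1.0909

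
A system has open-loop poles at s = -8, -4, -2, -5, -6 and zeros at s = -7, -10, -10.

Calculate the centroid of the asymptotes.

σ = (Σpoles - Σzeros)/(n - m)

σ = (Σpoles - Σzeros)/(n - m) = (-25 - (-27))/(5 - 3) = 2/2 = 1.0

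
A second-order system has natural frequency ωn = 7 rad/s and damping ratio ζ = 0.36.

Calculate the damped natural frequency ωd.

ωd = ωn√(1 - ζ²) = 7√(1 - 0.36²) = 6.53 rad/s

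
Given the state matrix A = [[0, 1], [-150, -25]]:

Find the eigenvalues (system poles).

det(A - λI) = λ² - (-25)λ + 150 = (λ - (-15))(λ - (-10)). Eigenvalues: -15, -10.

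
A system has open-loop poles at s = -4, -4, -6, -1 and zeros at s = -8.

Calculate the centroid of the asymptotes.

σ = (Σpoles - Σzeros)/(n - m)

σ = (Σpoles - Σzeros)/(n - m) = (-15 - (-8))/(4 - 1) = -7/3 = -2.33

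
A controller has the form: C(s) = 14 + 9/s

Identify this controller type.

This is a Proportional-Integral (PI) controller.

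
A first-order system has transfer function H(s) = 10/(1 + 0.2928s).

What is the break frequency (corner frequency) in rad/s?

Corner frequency = 1/τ = 1/0.2928 = 3.415 rad/s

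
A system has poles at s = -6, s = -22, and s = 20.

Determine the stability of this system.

Pole(s) at s = 20 are not in the left half-plane. System is unstable.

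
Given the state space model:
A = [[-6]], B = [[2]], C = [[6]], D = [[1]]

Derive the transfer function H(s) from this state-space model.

(sI - A)⁻¹ = 1/(s + 6). H(s) = 6×2/(s + 6) + 1 = (s + 18)/(s + 6).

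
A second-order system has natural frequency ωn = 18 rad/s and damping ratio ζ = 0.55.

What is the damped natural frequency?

ωd = ωn√(1 - ζ²) = 18√(1 - 0.55²) = 15.03 rad/s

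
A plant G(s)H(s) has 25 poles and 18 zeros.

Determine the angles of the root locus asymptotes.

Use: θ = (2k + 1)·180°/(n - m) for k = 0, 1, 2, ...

n - m = 25 - 18 = 7. Angles: θk = (2k + 1)·180°/7 = 25.71°, 77.14°, 128.57°, 180°, 231.43°, 282.86°, 334.29°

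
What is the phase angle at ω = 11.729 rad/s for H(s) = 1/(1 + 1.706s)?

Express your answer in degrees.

Phase = -arctan(ωτ) = -arctan(11.729 × 1.706) = -87.1°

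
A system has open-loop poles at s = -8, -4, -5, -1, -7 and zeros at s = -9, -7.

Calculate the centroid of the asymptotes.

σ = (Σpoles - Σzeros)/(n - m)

σ = (Σpoles - Σzeros)/(n - m) = (-25 - (-16))/(5 - 2) = -9/3 = -3.0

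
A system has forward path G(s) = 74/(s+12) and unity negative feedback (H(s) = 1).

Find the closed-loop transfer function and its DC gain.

T(s) = G/(1+GH) = [74/(s+12)] / [1 + 74/(s+12)] = 74/(s+12+74) = 74/(s+86). DC gain = 74/86 = 0.8605.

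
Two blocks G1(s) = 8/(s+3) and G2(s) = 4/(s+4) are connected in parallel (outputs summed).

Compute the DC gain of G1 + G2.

Parallel: G_eq = G1 + G2. DC gain = G1(0) + G2(0) = 8/3 + 4/4 = 2.6667 + 1 = 3.6667.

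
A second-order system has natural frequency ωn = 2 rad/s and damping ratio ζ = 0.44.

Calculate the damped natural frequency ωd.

ωd = ωn√(1 - ζ²) = 2√(1 - 0.44²) = 1.8 rad/s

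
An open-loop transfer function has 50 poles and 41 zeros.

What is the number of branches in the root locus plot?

Root locus has n branches where n = number of poles = 50.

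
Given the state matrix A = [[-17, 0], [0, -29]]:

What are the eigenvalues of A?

For diagonal matrix, eigenvalues are diagonal entries: λ₁ = -17, λ₂ = -29.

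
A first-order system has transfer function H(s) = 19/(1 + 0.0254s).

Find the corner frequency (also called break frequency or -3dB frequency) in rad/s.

Corner frequency = 1/τ = 1/0.0254 = 39.37 rad/s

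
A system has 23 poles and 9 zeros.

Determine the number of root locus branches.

Root locus has n branches where n = number of poles = 23.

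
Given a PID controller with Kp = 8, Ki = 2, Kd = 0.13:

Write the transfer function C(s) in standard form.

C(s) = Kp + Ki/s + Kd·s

Substituting values: C(s) = 8 + 2/s + 0.13s = (0.13s² + 8s + 2)/s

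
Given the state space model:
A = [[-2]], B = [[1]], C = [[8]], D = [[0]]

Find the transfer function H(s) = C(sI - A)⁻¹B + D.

(sI - A)⁻¹ = 1/(s + 2). H(s) = 8 × 1/(s + 2) + 0 = 8/(s + 2).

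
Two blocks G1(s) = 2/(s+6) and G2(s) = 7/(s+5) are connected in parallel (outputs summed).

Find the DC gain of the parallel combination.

Parallel: G_eq = G1 + G2. DC gain = G1(0) + G2(0) = 2/6 + 7/5 = 0.3333 + 1.4 = 1.7333.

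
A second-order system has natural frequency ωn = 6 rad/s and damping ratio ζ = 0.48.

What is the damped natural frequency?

ωd = ωn√(1 - ζ²) = 6√(1 - 0.48²) = 5.26 rad/s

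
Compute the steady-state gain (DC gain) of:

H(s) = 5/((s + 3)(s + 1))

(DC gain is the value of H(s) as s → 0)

DC gain = H(0) = 5/(3 × 1) = 5/3 = 1.6667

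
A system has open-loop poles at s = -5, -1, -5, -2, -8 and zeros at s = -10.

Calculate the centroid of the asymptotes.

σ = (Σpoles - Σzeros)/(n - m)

σ = (Σpoles - Σzeros)/(n - m) = (-21 - (-10))/(5 - 1) = -11/4 = -2.75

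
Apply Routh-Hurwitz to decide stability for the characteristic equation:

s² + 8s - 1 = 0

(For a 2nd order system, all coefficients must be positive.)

Coefficients: 1, 8, -1. c=-1 not positive, so system is unstable.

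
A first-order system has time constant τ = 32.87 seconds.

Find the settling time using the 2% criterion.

For first-order system, 2% settling time ≈ 4τ = 4 × 32.87 = 131.48 s.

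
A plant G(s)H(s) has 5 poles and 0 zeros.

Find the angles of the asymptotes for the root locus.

n - m = 5 - 0 = 5. Angles: θk = (2k + 1)·180°/5 = 36°, 108°, 180°, 252°, 324°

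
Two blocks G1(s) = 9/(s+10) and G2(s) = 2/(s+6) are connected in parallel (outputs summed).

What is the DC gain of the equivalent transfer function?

Parallel: G_eq = G1 + G2. DC gain = G1(0) + G2(0) = 9/10 + 2/6 = 0.9 + 0.3333 = 1.2333.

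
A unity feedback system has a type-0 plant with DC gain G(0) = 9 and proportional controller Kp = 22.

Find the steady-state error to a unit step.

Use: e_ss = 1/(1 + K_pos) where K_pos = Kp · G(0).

K_pos = Kp · G(0) = 22 × 9 = 198. e_ss = 1/(1 + 198) = 0.0050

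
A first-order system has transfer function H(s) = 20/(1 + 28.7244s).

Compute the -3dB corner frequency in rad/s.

Corner frequency = 1/τ = 1/28.7244 = 0.035 rad/s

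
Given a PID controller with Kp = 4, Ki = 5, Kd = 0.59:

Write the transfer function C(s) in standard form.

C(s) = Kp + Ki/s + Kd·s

Substituting values: C(s) = 4 + 5/s + 0.59s = (0.59s² + 4s + 5)/s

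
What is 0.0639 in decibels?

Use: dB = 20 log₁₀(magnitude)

dB = 20 log₁₀(0.0639) = -23.9 dB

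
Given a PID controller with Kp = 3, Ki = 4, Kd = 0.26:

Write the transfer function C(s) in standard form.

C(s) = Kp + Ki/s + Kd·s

Substituting values: C(s) = 3 + 4/s + 0.26s = (0.26s² + 3s + 4)/s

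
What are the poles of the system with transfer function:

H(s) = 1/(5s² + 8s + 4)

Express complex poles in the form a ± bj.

Discriminant = 8² - 4×5×4 = 64 - 80 = -16 < 0, so the poles are a complex conjugate pair s = (-8 ± j√16)/(2×5). Real part = -8/(2×5) = -8/10 = -0.8; imaginary part = ±√16/(2×5) = 4/10 = 0.4. Poles: s = -0.8 ± 0.4j.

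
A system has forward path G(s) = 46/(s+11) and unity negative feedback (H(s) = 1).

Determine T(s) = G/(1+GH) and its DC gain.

T(s) = G/(1+GH) = [46/(s+11)] / [1 + 46/(s+11)] = 46/(s+11+46) = 46/(s+57). DC gain = 46/57 = 0.8070.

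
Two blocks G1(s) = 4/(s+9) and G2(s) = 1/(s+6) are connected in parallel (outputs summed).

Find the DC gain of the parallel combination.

Parallel: G_eq = G1 + G2. DC gain = G1(0) + G2(0) = 4/9 + 1/6 = 0.4444 + 0.1667 = 0.6111.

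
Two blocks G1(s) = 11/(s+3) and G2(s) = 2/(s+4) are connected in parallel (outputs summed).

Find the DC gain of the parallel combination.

Parallel: G_eq = G1 + G2. DC gain = G1(0) + G2(0) = 11/3 + 2/4 = 3.6667 + 0.5 = 4.1667.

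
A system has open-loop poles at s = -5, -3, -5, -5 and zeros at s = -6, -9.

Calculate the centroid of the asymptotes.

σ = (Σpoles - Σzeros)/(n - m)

σ = (Σpoles - Σzeros)/(n - m) = (-18 - (-15))/(4 - 2) = -3/2 = -1.5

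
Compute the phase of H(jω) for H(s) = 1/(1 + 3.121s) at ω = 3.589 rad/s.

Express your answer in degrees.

Phase = -arctan(ωτ) = -arctan(3.589 × 3.121) = -84.9°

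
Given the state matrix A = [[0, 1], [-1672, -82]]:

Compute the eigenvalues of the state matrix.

det(A - λI) = λ² - (-82)λ + 1672 = (λ - (-44))(λ - (-38)). Eigenvalues: -44, -38.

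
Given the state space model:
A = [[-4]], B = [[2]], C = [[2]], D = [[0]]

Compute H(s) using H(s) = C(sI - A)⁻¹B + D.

(sI - A)⁻¹ = 1/(s + 4). H(s) = 2 × 2/(s + 4) + 0 = 4/(s + 4).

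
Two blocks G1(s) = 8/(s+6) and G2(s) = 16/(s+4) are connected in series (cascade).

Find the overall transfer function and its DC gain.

Series: multiply transfer functions. G_eq = 8/(s+6) × 16/(s+4) = 128/((s+6)(s+4)). DC gain = 128/(6×4) = 5.3333.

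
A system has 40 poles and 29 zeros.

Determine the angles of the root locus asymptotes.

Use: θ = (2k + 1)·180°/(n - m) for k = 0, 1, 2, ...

n - m = 40 - 29 = 11. Angles: θk = (2k + 1)·180°/11 = 16.36°, 49.09°, 81.82°, 114.55°, 147.27°, 180°, 212.73°, 245.45°, 278.18°, 310.91°, 343.64°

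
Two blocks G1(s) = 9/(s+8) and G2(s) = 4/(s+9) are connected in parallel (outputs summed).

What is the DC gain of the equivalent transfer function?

Parallel: G_eq = G1 + G2. DC gain = G1(0) + G2(0) = 9/8 + 4/9 = 1.125 + 0.4444 = 1.5694.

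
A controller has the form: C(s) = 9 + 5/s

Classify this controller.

This is a Proportional-Integral (PI) controller.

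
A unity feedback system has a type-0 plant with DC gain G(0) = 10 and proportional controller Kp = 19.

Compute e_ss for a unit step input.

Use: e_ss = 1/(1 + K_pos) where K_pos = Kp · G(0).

K_pos = Kp · G(0) = 19 × 10 = 190. e_ss = 1/(1 + 190) = 0.0052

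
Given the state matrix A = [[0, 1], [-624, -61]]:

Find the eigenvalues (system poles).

det(A - λI) = λ² - (-61)λ + 624 = (λ - (-48))(λ - (-13)). Eigenvalues: -48, -13.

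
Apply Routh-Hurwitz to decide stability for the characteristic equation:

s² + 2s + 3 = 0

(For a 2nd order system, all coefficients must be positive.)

Coefficients: 1, 2, 3. All positive, so system is stable.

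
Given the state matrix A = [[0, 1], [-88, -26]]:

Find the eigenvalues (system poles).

det(A - λI) = λ² - (-26)λ + 88 = (λ - (-4))(λ - (-22)). Eigenvalues: -4, -22.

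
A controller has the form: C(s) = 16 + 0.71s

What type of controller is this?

This is a Proportional-Derivative (PD) controller.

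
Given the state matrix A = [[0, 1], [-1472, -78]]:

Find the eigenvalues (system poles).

det(A - λI) = λ² - (-78)λ + 1472 = (λ - (-32))(λ - (-46)). Eigenvalues: -32, -46.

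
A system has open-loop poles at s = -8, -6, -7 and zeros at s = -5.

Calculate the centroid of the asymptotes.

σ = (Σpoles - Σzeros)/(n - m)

σ = (Σpoles - Σzeros)/(n - m) = (-21 - (-5))/(3 - 1) = -16/2 = -8.0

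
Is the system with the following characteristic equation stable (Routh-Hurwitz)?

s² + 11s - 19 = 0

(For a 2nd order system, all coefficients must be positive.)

Coefficients: 1, 11, -19. c=-19 not positive, so system is unstable.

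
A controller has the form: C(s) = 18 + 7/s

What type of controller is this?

This is a Proportional-Integral (PI) controller.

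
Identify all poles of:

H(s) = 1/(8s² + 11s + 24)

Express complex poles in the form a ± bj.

Discriminant = 11² - 4×8×24 = 121 - 768 = -647 < 0, so the poles are a complex conjugate pair s = (-11 ± j√647)/(2×8). Real part = -11/(2×8) = -11/16 = -0.6875; imaginary part = ±√647/(2×8) ≈ 1.5898. Poles: s = -0.6875 ± 1.5898j.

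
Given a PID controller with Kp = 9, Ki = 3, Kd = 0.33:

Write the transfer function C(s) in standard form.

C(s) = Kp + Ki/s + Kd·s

Substituting values: C(s) = 9 + 3/s + 0.33s = (0.33s² + 9s + 3)/s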